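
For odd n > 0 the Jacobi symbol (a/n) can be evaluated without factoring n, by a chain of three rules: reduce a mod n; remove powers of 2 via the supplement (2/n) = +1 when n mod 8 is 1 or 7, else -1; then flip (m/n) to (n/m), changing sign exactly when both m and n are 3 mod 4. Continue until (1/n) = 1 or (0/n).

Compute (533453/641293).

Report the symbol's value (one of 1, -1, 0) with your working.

-1

flip (533453/641293) -> (641293/533453): both odd, 533453 mod 4 = 1, 641293 mod 4 = 1, so the flip contributes +1; sign now +1
(641293/533453): 641293 mod 533453 = 107840, so (641293/533453) = (107840/533453)
factor out 2^6: 107840 = 2^6·1685; with 533453 mod 8 = 5, (2/533453) = -1; sign now +1; continue with (1685/533453)
flip (1685/533453) -> (533453/1685): both odd, 1685 mod 4 = 1, 533453 mod 4 = 1, so the flip contributes +1; sign now +1
(533453/1685): 533453 mod 1685 = 993, so (533453/1685) = (993/1685)
flip (993/1685) -> (1685/993): both odd, 993 mod 4 = 1, 1685 mod 4 = 1, so the flip contributes +1; sign now +1
(1685/993): 1685 mod 993 = 692, so (1685/993) = (692/993)
factor out 2^2: 692 = 2^2·173; with 993 mod 8 = 1, (2/993) = +1; sign now +1; continue with (173/993)
flip (173/993) -> (993/173): both odd, 173 mod 4 = 1, 993 mod 4 = 1, so the flip contributes +1; sign now +1
(993/173): 993 mod 173 = 128, so (993/173) = (128/173)
factor out 2^7: 128 = 2^7·1; with 173 mod 8 = 5, (2/173) = -1; sign now -1; continue with (1/173)
reached (1/173) = 1, so the symbol is -1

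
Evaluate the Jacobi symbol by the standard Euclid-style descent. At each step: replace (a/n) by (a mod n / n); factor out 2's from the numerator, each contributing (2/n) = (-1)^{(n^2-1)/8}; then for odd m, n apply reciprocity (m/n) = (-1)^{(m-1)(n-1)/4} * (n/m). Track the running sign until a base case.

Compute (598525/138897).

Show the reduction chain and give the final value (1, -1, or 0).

(598525/138897) = (42937/138897)   [reduce mod 138897]
reciprocity: (42937/138897) = +1·(138897/42937) since 42937 mod 4 = 1, 138897 mod 4 = 1; sign now +1
(138897/42937) = (10086/42937)   [reduce mod 42937]
10086 = 2^1·5043; (2/42937) = +1 since 42937 mod 8 = 1, so (10086/42937) = (+1)^1·(5043/42937); sign now +1
reciprocity: (5043/42937) = +1·(42937/5043) since 5043 mod 4 = 3, 42937 mod 4 = 1; sign now +1
(42937/5043) = (2593/5043)   [reduce mod 5043]
reciprocity: (2593/5043) = +1·(5043/2593) since 2593 mod 4 = 1, 5043 mod 4 = 3; sign now +1
(5043/2593) = (2450/2593)   [reduce mod 2593]
2450 = 2^1·1225; (2/2593) = +1 since 2593 mod 8 = 1, so (2450/2593) = (+1)^1·(1225/2593); sign now +1
reciprocity: (1225/2593) = +1·(2593/1225) since 1225 mod 4 = 1, 2593 mod 4 = 1; sign now +1
(2593/1225) = (143/1225)   [reduce mod 1225]
reciprocity: (143/1225) = +1·(1225/143) since 143 mod 4 = 3, 1225 mod 4 = 1; sign now +1
(1225/143) = (81/143)   [reduce mod 143]
reciprocity: (81/143) = +1·(143/81) since 81 mod 4 = 1, 143 mod 4 = 3; sign now +1
(143/81) = (62/81)   [reduce mod 81]
62 = 2^1·31; (2/81) = +1 since 81 mod 8 = 1, so (62/81) = (+1)^1·(31/81); sign now +1
reciprocity: (31/81) = +1·(81/31) since 31 mod 4 = 3, 81 mod 4 = 1; sign now +1
(81/31) = (19/31)   [reduce mod 31]
reciprocity: (19/31) = -1·(31/19) since 19 mod 4 = 3, 31 mod 4 = 3; sign now -1
(31/19) = (12/19)   [reduce mod 19]
12 = 2^2·3; (2/19) = -1 since 19 mod 8 = 3, so (12/19) = (-1)^2·(3/19); sign now -1
reciprocity: (3/19) = -1·(19/3) since 3 mod 4 = 3, 19 mod 4 = 3; sign now +1
(19/3) = (1/3)   [reduce mod 3]
(1/3) = 1; final value = sign = +1

1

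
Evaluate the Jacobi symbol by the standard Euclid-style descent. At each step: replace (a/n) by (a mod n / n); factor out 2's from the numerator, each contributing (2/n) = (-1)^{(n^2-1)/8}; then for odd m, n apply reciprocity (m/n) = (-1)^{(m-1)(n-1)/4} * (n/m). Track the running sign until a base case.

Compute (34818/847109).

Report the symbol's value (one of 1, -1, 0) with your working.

-1

factor out 2^1: 34818 = 2^1·17409; with 847109 mod 8 = 5, (2/847109) = -1; sign now -1; continue with (17409/847109)
flip (17409/847109) -> (847109/17409): both odd, 17409 mod 4 = 1, 847109 mod 4 = 1, so the flip contributes +1; sign now -1
(847109/17409): 847109 mod 17409 = 11477, so (847109/17409) = (11477/17409)
flip (11477/17409) -> (17409/11477): both odd, 11477 mod 4 = 1, 17409 mod 4 = 1, so the flip contributes +1; sign now -1
(17409/11477): 17409 mod 11477 = 5932, so (17409/11477) = (5932/11477)
factor out 2^2: 5932 = 2^2·1483; with 11477 mod 8 = 5, (2/11477) = -1; sign now -1; continue with (1483/11477)
flip (1483/11477) -> (11477/1483): both odd, 1483 mod 4 = 3, 11477 mod 4 = 1, so the flip contributes +1; sign now -1
(11477/1483): 11477 mod 1483 = 1096, so (11477/1483) = (1096/1483)
factor out 2^3: 1096 = 2^3·137; with 1483 mod 8 = 3, (2/1483) = -1; sign now +1; continue with (137/1483)
flip (137/1483) -> (1483/137): both odd, 137 mod 4 = 1, 1483 mod 4 = 3, so the flip contributes +1; sign now +1
(1483/137): 1483 mod 137 = 113, so (1483/137) = (113/137)
flip (113/137) -> (137/113): both odd, 113 mod 4 = 1, 137 mod 4 = 1, so the flip contributes +1; sign now +1
(137/113): 137 mod 113 = 24, so (137/113) = (24/113)
factor out 2^3: 24 = 2^3·3; with 113 mod 8 = 1, (2/113) = +1; sign now +1; continue with (3/113)
flip (3/113) -> (113/3): both odd, 3 mod 4 = 3, 113 mod 4 = 1, so the flip contributes +1; sign now +1
(113/3): 113 mod 3 = 2, so (113/3) = (2/3)
factor out 2^1: 2 = 2^1·1; with 3 mod 8 = 3, (2/3) = -1; sign now -1; continue with (1/3)
reached (1/3) = 1, so the symbol is -1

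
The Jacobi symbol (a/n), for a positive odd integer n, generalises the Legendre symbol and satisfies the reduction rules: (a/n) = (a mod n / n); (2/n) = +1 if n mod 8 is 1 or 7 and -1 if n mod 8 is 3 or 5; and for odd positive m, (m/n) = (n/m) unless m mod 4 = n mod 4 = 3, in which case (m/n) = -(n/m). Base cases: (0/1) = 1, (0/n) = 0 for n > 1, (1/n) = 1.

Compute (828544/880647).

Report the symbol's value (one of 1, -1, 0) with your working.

1

factor out 2^7: 828544 = 2^7·6473; with 880647 mod 8 = 7, (2/880647) = +1; sign now +1; continue with (6473/880647)
flip (6473/880647) -> (880647/6473): both odd, 6473 mod 4 = 1, 880647 mod 4 = 3, so the flip contributes +1; sign now +1
(880647/6473): 880647 mod 6473 = 319, so (880647/6473) = (319/6473)
flip (319/6473) -> (6473/319): both odd, 319 mod 4 = 3, 6473 mod 4 = 1, so the flip contributes +1; sign now +1
(6473/319): 6473 mod 319 = 93, so (6473/319) = (93/319)
flip (93/319) -> (319/93): both odd, 93 mod 4 = 1, 319 mod 4 = 3, so the flip contributes +1; sign now +1
(319/93): 319 mod 93 = 40, so (319/93) = (40/93)
factor out 2^3: 40 = 2^3·5; with 93 mod 8 = 5, (2/93) = -1; sign now -1; continue with (5/93)
flip (5/93) -> (93/5): both odd, 5 mod 4 = 1, 93 mod 4 = 1, so the flip contributes +1; sign now -1
(93/5): 93 mod 5 = 3, so (93/5) = (3/5)
flip (3/5) -> (5/3): both odd, 3 mod 4 = 3, 5 mod 4 = 1, so the flip contributes +1; sign now -1
(5/3): 5 mod 3 = 2, so (5/3) = (2/3)
factor out 2^1: 2 = 2^1·1; with 3 mod 8 = 3, (2/3) = -1; sign now +1; continue with (1/3)
reached (1/3) = 1, so the symbol is +1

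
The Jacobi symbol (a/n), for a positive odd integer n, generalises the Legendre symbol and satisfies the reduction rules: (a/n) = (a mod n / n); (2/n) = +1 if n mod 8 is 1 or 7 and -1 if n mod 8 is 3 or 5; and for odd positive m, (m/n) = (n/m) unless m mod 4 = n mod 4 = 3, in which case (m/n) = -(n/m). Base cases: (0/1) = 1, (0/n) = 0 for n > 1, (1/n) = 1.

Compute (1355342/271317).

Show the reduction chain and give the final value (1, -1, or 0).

-1

(1355342/271317) = (270074/271317)   [reduce mod 271317]
270074 = 2^1·135037; (2/271317) = -1 since 271317 mod 8 = 5, so (270074/271317) = (-1)^1·(135037/271317); sign now -1
reciprocity: (135037/271317) = +1·(271317/135037) since 135037 mod 4 = 1, 271317 mod 4 = 1; sign now -1
(271317/135037) = (1243/135037)   [reduce mod 135037]
reciprocity: (1243/135037) = +1·(135037/1243) since 1243 mod 4 = 3, 135037 mod 4 = 1; sign now -1
(135037/1243) = (793/1243)   [reduce mod 1243]
reciprocity: (793/1243) = +1·(1243/793) since 793 mod 4 = 1, 1243 mod 4 = 3; sign now -1
(1243/793) = (450/793)   [reduce mod 793]
450 = 2^1·225; (2/793) = +1 since 793 mod 8 = 1, so (450/793) = (+1)^1·(225/793); sign now -1
reciprocity: (225/793) = +1·(793/225) since 225 mod 4 = 1, 793 mod 4 = 1; sign now -1
(793/225) = (118/225)   [reduce mod 225]
118 = 2^1·59; (2/225) = +1 since 225 mod 8 = 1, so (118/225) = (+1)^1·(59/225); sign now -1
reciprocity: (59/225) = +1·(225/59) since 59 mod 4 = 3, 225 mod 4 = 1; sign now -1
(225/59) = (48/59)   [reduce mod 59]
48 = 2^4·3; (2/59) = -1 since 59 mod 8 = 3, so (48/59) = (-1)^4·(3/59); sign now -1
reciprocity: (3/59) = -1·(59/3) since 3 mod 4 = 3, 59 mod 4 = 3; sign now +1
(59/3) = (2/3)   [reduce mod 3]
2 = 2^1·1; (2/3) = -1 since 3 mod 8 = 3, so (2/3) = (-1)^1·(1/3); sign now -1
(1/3) = 1; final value = sign = -1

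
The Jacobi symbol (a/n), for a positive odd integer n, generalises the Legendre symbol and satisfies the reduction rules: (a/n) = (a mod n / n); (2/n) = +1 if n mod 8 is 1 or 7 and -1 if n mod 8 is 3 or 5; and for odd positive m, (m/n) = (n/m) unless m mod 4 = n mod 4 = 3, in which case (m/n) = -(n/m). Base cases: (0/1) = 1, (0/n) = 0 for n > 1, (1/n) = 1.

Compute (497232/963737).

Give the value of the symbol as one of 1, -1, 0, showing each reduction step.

factor out 2^4: 497232 = 2^4·31077; with 963737 mod 8 = 1, (2/963737) = +1; sign now +1; continue with (31077/963737)
flip (31077/963737) -> (963737/31077): both odd, 31077 mod 4 = 1, 963737 mod 4 = 1, so the flip contributes +1; sign now +1
(963737/31077): 963737 mod 31077 = 350, so (963737/31077) = (350/31077)
factor out 2^1: 350 = 2^1·175; with 31077 mod 8 = 5, (2/31077) = -1; sign now -1; continue with (175/31077)
flip (175/31077) -> (31077/175): both odd, 175 mod 4 = 3, 31077 mod 4 = 1, so the flip contributes +1; sign now -1
(31077/175): 31077 mod 175 = 102, so (31077/175) = (102/175)
factor out 2^1: 102 = 2^1·51; with 175 mod 8 = 7, (2/175) = +1; sign now -1; continue with (51/175)
flip (51/175) -> (175/51): both odd, 51 mod 4 = 3, 175 mod 4 = 3, so the flip contributes -1; sign now +1
(175/51): 175 mod 51 = 22, so (175/51) = (22/51)
factor out 2^1: 22 = 2^1·11; with 51 mod 8 = 3, (2/51) = -1; sign now -1; continue with (11/51)
flip (11/51) -> (51/11): both odd, 11 mod 4 = 3, 51 mod 4 = 3, so the flip contributes -1; sign now +1
(51/11): 51 mod 11 = 7, so (51/11) = (7/11)
flip (7/11) -> (11/7): both odd, 7 mod 4 = 3, 11 mod 4 = 3, so the flip contributes -1; sign now -1
(11/7): 11 mod 7 = 4, so (11/7) = (4/7)
factor out 2^2: 4 = 2^2·1; with 7 mod 8 = 7, (2/7) = +1; sign now -1; continue with (1/7)
reached (1/7) = 1, so the symbol is -1

-1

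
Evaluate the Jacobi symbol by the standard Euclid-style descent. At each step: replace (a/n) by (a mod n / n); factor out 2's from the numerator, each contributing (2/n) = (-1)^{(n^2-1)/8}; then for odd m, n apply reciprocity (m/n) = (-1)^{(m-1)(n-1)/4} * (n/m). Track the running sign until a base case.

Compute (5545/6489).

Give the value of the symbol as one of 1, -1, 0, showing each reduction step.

flip (5545/6489) -> (6489/5545): both odd, 5545 mod 4 = 1, 6489 mod 4 = 1, so the flip contributes +1; sign now +1
(6489/5545): 6489 mod 5545 = 944, so (6489/5545) = (944/5545)
factor out 2^4: 944 = 2^4·59; with 5545 mod 8 = 1, (2/5545) = +1; sign now +1; continue with (59/5545)
flip (59/5545) -> (5545/59): both odd, 59 mod 4 = 3, 5545 mod 4 = 1, so the flip contributes +1; sign now +1
(5545/59): 5545 mod 59 = 58, so (5545/59) = (58/59)
factor out 2^1: 58 = 2^1·29; with 59 mod 8 = 3, (2/59) = -1; sign now -1; continue with (29/59)
flip (29/59) -> (59/29): both odd, 29 mod 4 = 1, 59 mod 4 = 3, so the flip contributes +1; sign now -1
(59/29): 59 mod 29 = 1, so (59/29) = (1/29)
reached (1/29) = 1, so the symbol is -1

-1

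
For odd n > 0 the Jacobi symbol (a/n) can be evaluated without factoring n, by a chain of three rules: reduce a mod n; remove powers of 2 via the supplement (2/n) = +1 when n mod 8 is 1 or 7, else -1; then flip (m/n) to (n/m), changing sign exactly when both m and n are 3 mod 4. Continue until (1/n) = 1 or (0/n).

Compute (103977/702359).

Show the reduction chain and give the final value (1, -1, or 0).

reciprocity: (103977/702359) = +1·(702359/103977) since 103977 mod 4 = 1, 702359 mod 4 = 3; sign now +1
(702359/103977) = (78497/103977)   [reduce mod 103977]
reciprocity: (78497/103977) = +1·(103977/78497) since 78497 mod 4 = 1, 103977 mod 4 = 1; sign now +1
(103977/78497) = (25480/78497)   [reduce mod 78497]
25480 = 2^3·3185; (2/78497) = +1 since 78497 mod 8 = 1, so (25480/78497) = (+1)^3·(3185/78497); sign now +1
reciprocity: (3185/78497) = +1·(78497/3185) since 3185 mod 4 = 1, 78497 mod 4 = 1; sign now +1
(78497/3185) = (2057/3185)   [reduce mod 3185]
reciprocity: (2057/3185) = +1·(3185/2057) since 2057 mod 4 = 1, 3185 mod 4 = 1; sign now +1
(3185/2057) = (1128/2057)   [reduce mod 2057]
1128 = 2^3·141; (2/2057) = +1 since 2057 mod 8 = 1, so (1128/2057) = (+1)^3·(141/2057); sign now +1
reciprocity: (141/2057) = +1·(2057/141) since 141 mod 4 = 1, 2057 mod 4 = 1; sign now +1
(2057/141) = (83/141)   [reduce mod 141]
reciprocity: (83/141) = +1·(141/83) since 83 mod 4 = 3, 141 mod 4 = 1; sign now +1
(141/83) = (58/83)   [reduce mod 83]
58 = 2^1·29; (2/83) = -1 since 83 mod 8 = 3, so (58/83) = (-1)^1·(29/83); sign now -1
reciprocity: (29/83) = +1·(83/29) since 29 mod 4 = 1, 83 mod 4 = 3; sign now -1
(83/29) = (25/29)   [reduce mod 29]
reciprocity: (25/29) = +1·(29/25) since 25 mod 4 = 1, 29 mod 4 = 1; sign now -1
(29/25) = (4/25)   [reduce mod 25]
4 = 2^2·1; (2/25) = +1 since 25 mod 8 = 1, so (4/25) = (+1)^2·(1/25); sign now -1
(1/25) = 1; final value = sign = -1

-1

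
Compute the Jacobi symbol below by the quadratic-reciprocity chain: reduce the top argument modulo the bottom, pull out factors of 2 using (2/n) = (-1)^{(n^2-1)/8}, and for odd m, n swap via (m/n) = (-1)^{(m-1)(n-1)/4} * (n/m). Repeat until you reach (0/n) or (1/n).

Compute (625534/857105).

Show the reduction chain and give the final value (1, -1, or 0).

factor out 2^1: 625534 = 2^1·312767; with 857105 mod 8 = 1, (2/857105) = +1; sign now +1; continue with (312767/857105)
flip (312767/857105) -> (857105/312767): both odd, 312767 mod 4 = 3, 857105 mod 4 = 1, so the flip contributes +1; sign now +1
(857105/312767): 857105 mod 312767 = 231571, so (857105/312767) = (231571/312767)
flip (231571/312767) -> (312767/231571): both odd, 231571 mod 4 = 3, 312767 mod 4 = 3, so the flip contributes -1; sign now -1
(312767/231571): 312767 mod 231571 = 81196, so (312767/231571) = (81196/231571)
factor out 2^2: 81196 = 2^2·20299; with 231571 mod 8 = 3, (2/231571) = -1; sign now -1; continue with (20299/231571)
flip (20299/231571) -> (231571/20299): both odd, 20299 mod 4 = 3, 231571 mod 4 = 3, so the flip contributes -1; sign now +1
(231571/20299): 231571 mod 20299 = 8282, so (231571/20299) = (8282/20299)
factor out 2^1: 8282 = 2^1·4141; with 20299 mod 8 = 3, (2/20299) = -1; sign now -1; continue with (4141/20299)
flip (4141/20299) -> (20299/4141): both odd, 4141 mod 4 = 1, 20299 mod 4 = 3, so the flip contributes +1; sign now -1
(20299/4141): 20299 mod 4141 = 3735, so (20299/4141) = (3735/4141)
flip (3735/4141) -> (4141/3735): both odd, 3735 mod 4 = 3, 4141 mod 4 = 1, so the flip contributes +1; sign now -1
(4141/3735): 4141 mod 3735 = 406, so (4141/3735) = (406/3735)
factor out 2^1: 406 = 2^1·203; with 3735 mod 8 = 7, (2/3735) = +1; sign now -1; continue with (203/3735)
flip (203/3735) -> (3735/203): both odd, 203 mod 4 = 3, 3735 mod 4 = 3, so the flip contributes -1; sign now +1
(3735/203): 3735 mod 203 = 81, so (3735/203) = (81/203)
flip (81/203) -> (203/81): both odd, 81 mod 4 = 1, 203 mod 4 = 3, so the flip contributes +1; sign now +1
(203/81): 203 mod 81 = 41, so (203/81) = (41/81)
flip (41/81) -> (81/41): both odd, 41 mod 4 = 1, 81 mod 4 = 1, so the flip contributes +1; sign now +1
(81/41): 81 mod 41 = 40, so (81/41) = (40/41)
factor out 2^3: 40 = 2^3·5; with 41 mod 8 = 1, (2/41) = +1; sign now +1; continue with (5/41)
flip (5/41) -> (41/5): both odd, 5 mod 4 = 1, 41 mod 4 = 1, so the flip contributes +1; sign now +1
(41/5): 41 mod 5 = 1, so (41/5) = (1/5)
reached (1/5) = 1, so the symbol is +1

1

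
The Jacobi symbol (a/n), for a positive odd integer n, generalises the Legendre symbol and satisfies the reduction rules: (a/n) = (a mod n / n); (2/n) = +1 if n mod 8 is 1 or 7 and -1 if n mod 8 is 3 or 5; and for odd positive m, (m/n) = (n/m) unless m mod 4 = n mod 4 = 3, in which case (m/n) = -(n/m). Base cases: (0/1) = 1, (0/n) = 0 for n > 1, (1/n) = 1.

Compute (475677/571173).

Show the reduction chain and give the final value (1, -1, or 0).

reciprocity: (475677/571173) = +1·(571173/475677) since 475677 mod 4 = 1, 571173 mod 4 = 1; sign now +1
(571173/475677) = (95496/475677)   [reduce mod 475677]
95496 = 2^3·11937; (2/475677) = -1 since 475677 mod 8 = 5, so (95496/475677) = (-1)^3·(11937/475677); sign now -1
reciprocity: (11937/475677) = +1·(475677/11937) since 11937 mod 4 = 1, 475677 mod 4 = 1; sign now -1
(475677/11937) = (10134/11937)   [reduce mod 11937]
10134 = 2^1·5067; (2/11937) = +1 since 11937 mod 8 = 1, so (10134/11937) = (+1)^1·(5067/11937); sign now -1
reciprocity: (5067/11937) = +1·(11937/5067) since 5067 mod 4 = 3, 11937 mod 4 = 1; sign now -1
(11937/5067) = (1803/5067)   [reduce mod 5067]
reciprocity: (1803/5067) = -1·(5067/1803) since 1803 mod 4 = 3, 5067 mod 4 = 3; sign now +1
(5067/1803) = (1461/1803)   [reduce mod 1803]
reciprocity: (1461/1803) = +1·(1803/1461) since 1461 mod 4 = 1, 1803 mod 4 = 3; sign now +1
(1803/1461) = (342/1461)   [reduce mod 1461]
342 = 2^1·171; (2/1461) = -1 since 1461 mod 8 = 5, so (342/1461) = (-1)^1·(171/1461); sign now -1
reciprocity: (171/1461) = +1·(1461/171) since 171 mod 4 = 3, 1461 mod 4 = 1; sign now -1
(1461/171) = (93/171)   [reduce mod 171]
reciprocity: (93/171) = +1·(171/93) since 93 mod 4 = 1, 171 mod 4 = 3; sign now -1
(171/93) = (78/93)   [reduce mod 93]
78 = 2^1·39; (2/93) = -1 since 93 mod 8 = 5, so (78/93) = (-1)^1·(39/93); sign now +1
reciprocity: (39/93) = +1·(93/39) since 39 mod 4 = 3, 93 mod 4 = 1; sign now +1
(93/39) = (15/39)   [reduce mod 39]
reciprocity: (15/39) = -1·(39/15) since 15 mod 4 = 3, 39 mod 4 = 3; sign now -1
(39/15) = (9/15)   [reduce mod 15]
reciprocity: (9/15) = +1·(15/9) since 9 mod 4 = 1, 15 mod 4 = 3; sign now -1
(15/9) = (6/9)   [reduce mod 9]
6 = 2^1·3; (2/9) = +1 since 9 mod 8 = 1, so (6/9) = (+1)^1·(3/9); sign now -1
reciprocity: (3/9) = +1·(9/3) since 3 mod 4 = 3, 9 mod 4 = 1; sign now -1
(9/3) = (0/3)   [reduce mod 3]
(0/3) = 0   [gcd(a, n) > 1]; final value = 0

0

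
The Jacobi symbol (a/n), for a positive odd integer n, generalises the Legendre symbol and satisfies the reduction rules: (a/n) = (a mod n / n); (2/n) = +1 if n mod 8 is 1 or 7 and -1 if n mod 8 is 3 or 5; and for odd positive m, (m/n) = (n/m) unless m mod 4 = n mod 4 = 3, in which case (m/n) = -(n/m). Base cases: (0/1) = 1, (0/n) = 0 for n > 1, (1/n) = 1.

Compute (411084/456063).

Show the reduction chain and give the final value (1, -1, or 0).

0

411084 = 2^2·102771; (2/456063) = +1 since 456063 mod 8 = 7, so (411084/456063) = (+1)^2·(102771/456063); sign now +1
reciprocity: (102771/456063) = -1·(456063/102771) since 102771 mod 4 = 3, 456063 mod 4 = 3; sign now -1
(456063/102771) = (44979/102771)   [reduce mod 102771]
reciprocity: (44979/102771) = -1·(102771/44979) since 44979 mod 4 = 3, 102771 mod 4 = 3; sign now +1
(102771/44979) = (12813/44979)   [reduce mod 44979]
reciprocity: (12813/44979) = +1·(44979/12813) since 12813 mod 4 = 1, 44979 mod 4 = 3; sign now +1
(44979/12813) = (6540/12813)   [reduce mod 12813]
6540 = 2^2·1635; (2/12813) = -1 since 12813 mod 8 = 5, so (6540/12813) = (-1)^2·(1635/12813); sign now +1
reciprocity: (1635/12813) = +1·(12813/1635) since 1635 mod 4 = 3, 12813 mod 4 = 1; sign now +1
(12813/1635) = (1368/1635)   [reduce mod 1635]
1368 = 2^3·171; (2/1635) = -1 since 1635 mod 8 = 3, so (1368/1635) = (-1)^3·(171/1635); sign now -1
reciprocity: (171/1635) = -1·(1635/171) since 171 mod 4 = 3, 1635 mod 4 = 3; sign now +1
(1635/171) = (96/171)   [reduce mod 171]
96 = 2^5·3; (2/171) = -1 since 171 mod 8 = 3, so (96/171) = (-1)^5·(3/171); sign now -1
reciprocity: (3/171) = -1·(171/3) since 3 mod 4 = 3, 171 mod 4 = 3; sign now +1
(171/3) = (0/3)   [reduce mod 3]
(0/3) = 0   [gcd(a, n) > 1]; final value = 0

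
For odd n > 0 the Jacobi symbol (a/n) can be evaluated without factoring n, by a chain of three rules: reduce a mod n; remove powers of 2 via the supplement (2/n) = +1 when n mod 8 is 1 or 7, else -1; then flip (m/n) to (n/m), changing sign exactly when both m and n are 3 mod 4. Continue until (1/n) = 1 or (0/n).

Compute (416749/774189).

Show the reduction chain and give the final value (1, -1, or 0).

1

reciprocity: (416749/774189) = +1·(774189/416749) since 416749 mod 4 = 1, 774189 mod 4 = 1; sign now +1
(774189/416749) = (357440/416749)   [reduce mod 416749]
357440 = 2^6·5585; (2/416749) = -1 since 416749 mod 8 = 5, so (357440/416749) = (-1)^6·(5585/416749); sign now +1
reciprocity: (5585/416749) = +1·(416749/5585) since 5585 mod 4 = 1, 416749 mod 4 = 1; sign now +1
(416749/5585) = (3459/5585)   [reduce mod 5585]
reciprocity: (3459/5585) = +1·(5585/3459) since 3459 mod 4 = 3, 5585 mod 4 = 1; sign now +1
(5585/3459) = (2126/3459)   [reduce mod 3459]
2126 = 2^1·1063; (2/3459) = -1 since 3459 mod 8 = 3, so (2126/3459) = (-1)^1·(1063/3459); sign now -1
reciprocity: (1063/3459) = -1·(3459/1063) since 1063 mod 4 = 3, 3459 mod 4 = 3; sign now +1
(3459/1063) = (270/1063)   [reduce mod 1063]
270 = 2^1·135; (2/1063) = +1 since 1063 mod 8 = 7, so (270/1063) = (+1)^1·(135/1063); sign now +1
reciprocity: (135/1063) = -1·(1063/135) since 135 mod 4 = 3, 1063 mod 4 = 3; sign now -1
(1063/135) = (118/135)   [reduce mod 135]
118 = 2^1·59; (2/135) = +1 since 135 mod 8 = 7, so (118/135) = (+1)^1·(59/135); sign now -1
reciprocity: (59/135) = -1·(135/59) since 59 mod 4 = 3, 135 mod 4 = 3; sign now +1
(135/59) = (17/59)   [reduce mod 59]
reciprocity: (17/59) = +1·(59/17) since 17 mod 4 = 1, 59 mod 4 = 3; sign now +1
(59/17) = (8/17)   [reduce mod 17]
8 = 2^3·1; (2/17) = +1 since 17 mod 8 = 1, so (8/17) = (+1)^3·(1/17); sign now +1
(1/17) = 1; final value = sign = +1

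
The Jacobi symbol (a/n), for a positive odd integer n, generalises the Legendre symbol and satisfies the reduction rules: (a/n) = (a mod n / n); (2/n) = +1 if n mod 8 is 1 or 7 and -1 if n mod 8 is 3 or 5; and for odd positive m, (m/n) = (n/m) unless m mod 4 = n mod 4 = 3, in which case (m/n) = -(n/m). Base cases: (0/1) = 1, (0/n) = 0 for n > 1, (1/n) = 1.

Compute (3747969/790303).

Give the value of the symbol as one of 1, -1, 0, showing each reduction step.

(3747969/790303): 3747969 mod 790303 = 586757, so (3747969/790303) = (586757/790303)
flip (586757/790303) -> (790303/586757): both odd, 586757 mod 4 = 1, 790303 mod 4 = 3, so the flip contributes +1; sign now +1
(790303/586757): 790303 mod 586757 = 203546, so (790303/586757) = (203546/586757)
factor out 2^1: 203546 = 2^1·101773; with 586757 mod 8 = 5, (2/586757) = -1; sign now -1; continue with (101773/586757)
flip (101773/586757) -> (586757/101773): both odd, 101773 mod 4 = 1, 586757 mod 4 = 1, so the flip contributes +1; sign now -1
(586757/101773): 586757 mod 101773 = 77892, so (586757/101773) = (77892/101773)
factor out 2^2: 77892 = 2^2·19473; with 101773 mod 8 = 5, (2/101773) = -1; sign now -1; continue with (19473/101773)
flip (19473/101773) -> (101773/19473): both odd, 19473 mod 4 = 1, 101773 mod 4 = 1, so the flip contributes +1; sign now -1
(101773/19473): 101773 mod 19473 = 4408, so (101773/19473) = (4408/19473)
factor out 2^3: 4408 = 2^3·551; with 19473 mod 8 = 1, (2/19473) = +1; sign now -1; continue with (551/19473)
flip (551/19473) -> (19473/551): both odd, 551 mod 4 = 3, 19473 mod 4 = 1, so the flip contributes +1; sign now -1
(19473/551): 19473 mod 551 = 188, so (19473/551) = (188/551)
factor out 2^2: 188 = 2^2·47; with 551 mod 8 = 7, (2/551) = +1; sign now -1; continue with (47/551)
flip (47/551) -> (551/47): both odd, 47 mod 4 = 3, 551 mod 4 = 3, so the flip contributes -1; sign now +1
(551/47): 551 mod 47 = 34, so (551/47) = (34/47)
factor out 2^1: 34 = 2^1·17; with 47 mod 8 = 7, (2/47) = +1; sign now +1; continue with (17/47)
flip (17/47) -> (47/17): both odd, 17 mod 4 = 1, 47 mod 4 = 3, so the flip contributes +1; sign now +1
(47/17): 47 mod 17 = 13, so (47/17) = (13/17)
flip (13/17) -> (17/13): both odd, 13 mod 4 = 1, 17 mod 4 = 1, so the flip contributes +1; sign now +1
(17/13): 17 mod 13 = 4, so (17/13) = (4/13)
factor out 2^2: 4 = 2^2·1; with 13 mod 8 = 5, (2/13) = -1; sign now +1; continue with (1/13)
reached (1/13) = 1, so the symbol is +1

1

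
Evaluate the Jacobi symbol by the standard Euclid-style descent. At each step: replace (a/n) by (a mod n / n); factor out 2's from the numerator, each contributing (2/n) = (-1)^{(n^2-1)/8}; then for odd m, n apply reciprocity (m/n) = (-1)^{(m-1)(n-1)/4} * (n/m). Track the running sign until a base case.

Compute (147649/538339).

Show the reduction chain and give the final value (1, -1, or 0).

-1

reciprocity: (147649/538339) = +1·(538339/147649) since 147649 mod 4 = 1, 538339 mod 4 = 3; sign now +1
(538339/147649) = (95392/147649)   [reduce mod 147649]
95392 = 2^5·2981; (2/147649) = +1 since 147649 mod 8 = 1, so (95392/147649) = (+1)^5·(2981/147649); sign now +1
reciprocity: (2981/147649) = +1·(147649/2981) since 2981 mod 4 = 1, 147649 mod 4 = 1; sign now +1
(147649/2981) = (1580/2981)   [reduce mod 2981]
1580 = 2^2·395; (2/2981) = -1 since 2981 mod 8 = 5, so (1580/2981) = (-1)^2·(395/2981); sign now +1
reciprocity: (395/2981) = +1·(2981/395) since 395 mod 4 = 3, 2981 mod 4 = 1; sign now +1
(2981/395) = (216/395)   [reduce mod 395]
216 = 2^3·27; (2/395) = -1 since 395 mod 8 = 3, so (216/395) = (-1)^3·(27/395); sign now -1
reciprocity: (27/395) = -1·(395/27) since 27 mod 4 = 3, 395 mod 4 = 3; sign now +1
(395/27) = (17/27)   [reduce mod 27]
reciprocity: (17/27) = +1·(27/17) since 17 mod 4 = 1, 27 mod 4 = 3; sign now +1
(27/17) = (10/17)   [reduce mod 17]
10 = 2^1·5; (2/17) = +1 since 17 mod 8 = 1, so (10/17) = (+1)^1·(5/17); sign now +1
reciprocity: (5/17) = +1·(17/5) since 5 mod 4 = 1, 17 mod 4 = 1; sign now +1
(17/5) = (2/5)   [reduce mod 5]
2 = 2^1·1; (2/5) = -1 since 5 mod 8 = 5, so (2/5) = (-1)^1·(1/5); sign now -1
(1/5) = 1; final value = sign = -1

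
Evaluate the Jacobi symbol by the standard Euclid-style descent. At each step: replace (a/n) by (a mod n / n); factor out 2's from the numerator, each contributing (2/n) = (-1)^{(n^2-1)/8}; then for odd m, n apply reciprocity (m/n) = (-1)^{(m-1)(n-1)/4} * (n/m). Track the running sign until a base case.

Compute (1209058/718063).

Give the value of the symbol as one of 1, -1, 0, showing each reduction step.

-1

(1209058/718063) = (490995/718063)   [reduce mod 718063]
reciprocity: (490995/718063) = -1·(718063/490995) since 490995 mod 4 = 3, 718063 mod 4 = 3; sign now -1
(718063/490995) = (227068/490995)   [reduce mod 490995]
227068 = 2^2·56767; (2/490995) = -1 since 490995 mod 8 = 3, so (227068/490995) = (-1)^2·(56767/490995); sign now -1
reciprocity: (56767/490995) = -1·(490995/56767) since 56767 mod 4 = 3, 490995 mod 4 = 3; sign now +1
(490995/56767) = (36859/56767)   [reduce mod 56767]
reciprocity: (36859/56767) = -1·(56767/36859) since 36859 mod 4 = 3, 56767 mod 4 = 3; sign now -1
(56767/36859) = (19908/36859)   [reduce mod 36859]
19908 = 2^2·4977; (2/36859) = -1 since 36859 mod 8 = 3, so (19908/36859) = (-1)^2·(4977/36859); sign now -1
reciprocity: (4977/36859) = +1·(36859/4977) since 4977 mod 4 = 1, 36859 mod 4 = 3; sign now -1
(36859/4977) = (2020/4977)   [reduce mod 4977]
2020 = 2^2·505; (2/4977) = +1 since 4977 mod 8 = 1, so (2020/4977) = (+1)^2·(505/4977); sign now -1
reciprocity: (505/4977) = +1·(4977/505) since 505 mod 4 = 1, 4977 mod 4 = 1; sign now -1
(4977/505) = (432/505)   [reduce mod 505]
432 = 2^4·27; (2/505) = +1 since 505 mod 8 = 1, so (432/505) = (+1)^4·(27/505); sign now -1
reciprocity: (27/505) = +1·(505/27) since 27 mod 4 = 3, 505 mod 4 = 1; sign now -1
(505/27) = (19/27)   [reduce mod 27]
reciprocity: (19/27) = -1·(27/19) since 19 mod 4 = 3, 27 mod 4 = 3; sign now +1
(27/19) = (8/19)   [reduce mod 19]
8 = 2^3·1; (2/19) = -1 since 19 mod 8 = 3, so (8/19) = (-1)^3·(1/19); sign now -1
(1/19) = 1; final value = sign = -1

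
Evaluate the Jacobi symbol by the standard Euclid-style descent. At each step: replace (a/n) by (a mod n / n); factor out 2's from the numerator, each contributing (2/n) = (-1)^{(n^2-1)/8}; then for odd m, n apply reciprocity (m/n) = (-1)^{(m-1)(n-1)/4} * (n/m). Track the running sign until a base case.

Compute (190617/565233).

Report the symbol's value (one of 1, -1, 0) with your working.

flip (190617/565233) -> (565233/190617): both odd, 190617 mod 4 = 1, 565233 mod 4 = 1, so the flip contributes +1; sign now +1
(565233/190617): 565233 mod 190617 = 183999, so (565233/190617) = (183999/190617)
flip (183999/190617) -> (190617/183999): both odd, 183999 mod 4 = 3, 190617 mod 4 = 1, so the flip contributes +1; sign now +1
(190617/183999): 190617 mod 183999 = 6618, so (190617/183999) = (6618/183999)
factor out 2^1: 6618 = 2^1·3309; with 183999 mod 8 = 7, (2/183999) = +1; sign now +1; continue with (3309/183999)
flip (3309/183999) -> (183999/3309): both odd, 3309 mod 4 = 1, 183999 mod 4 = 3, so the flip contributes +1; sign now +1
(183999/3309): 183999 mod 3309 = 2004, so (183999/3309) = (2004/3309)
factor out 2^2: 2004 = 2^2·501; with 3309 mod 8 = 5, (2/3309) = -1; sign now +1; continue with (501/3309)
flip (501/3309) -> (3309/501): both odd, 501 mod 4 = 1, 3309 mod 4 = 1, so the flip contributes +1; sign now +1
(3309/501): 3309 mod 501 = 303, so (3309/501) = (303/501)
flip (303/501) -> (501/303): both odd, 303 mod 4 = 3, 501 mod 4 = 1, so the flip contributes +1; sign now +1
(501/303): 501 mod 303 = 198, so (501/303) = (198/303)
factor out 2^1: 198 = 2^1·99; with 303 mod 8 = 7, (2/303) = +1; sign now +1; continue with (99/303)
flip (99/303) -> (303/99): both odd, 99 mod 4 = 3, 303 mod 4 = 3, so the flip contributes -1; sign now -1
(303/99): 303 mod 99 = 6, so (303/99) = (6/99)
factor out 2^1: 6 = 2^1·3; with 99 mod 8 = 3, (2/99) = -1; sign now +1; continue with (3/99)
flip (3/99) -> (99/3): both odd, 3 mod 4 = 3, 99 mod 4 = 3, so the flip contributes -1; sign now -1
(99/3): 99 mod 3 = 0, so (99/3) = (0/3)
reached (0/3); gcd(a, n) > 1, so (0/3) = 0 and the symbol is 0

0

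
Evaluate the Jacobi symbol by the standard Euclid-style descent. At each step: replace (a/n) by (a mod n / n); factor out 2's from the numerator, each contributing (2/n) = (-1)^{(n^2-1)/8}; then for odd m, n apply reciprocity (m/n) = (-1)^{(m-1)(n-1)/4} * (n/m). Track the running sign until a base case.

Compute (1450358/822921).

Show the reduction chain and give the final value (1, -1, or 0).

-1

(1450358/822921): 1450358 mod 822921 = 627437, so (1450358/822921) = (627437/822921)
flip (627437/822921) -> (822921/627437): both odd, 627437 mod 4 = 1, 822921 mod 4 = 1, so the flip contributes +1; sign now +1
(822921/627437): 822921 mod 627437 = 195484, so (822921/627437) = (195484/627437)
factor out 2^2: 195484 = 2^2·48871; with 627437 mod 8 = 5, (2/627437) = -1; sign now +1; continue with (48871/627437)
flip (48871/627437) -> (627437/48871): both odd, 48871 mod 4 = 3, 627437 mod 4 = 1, so the flip contributes +1; sign now +1
(627437/48871): 627437 mod 48871 = 40985, so (627437/48871) = (40985/48871)
flip (40985/48871) -> (48871/40985): both odd, 40985 mod 4 = 1, 48871 mod 4 = 3, so the flip contributes +1; sign now +1
(48871/40985): 48871 mod 40985 = 7886, so (48871/40985) = (7886/40985)
factor out 2^1: 7886 = 2^1·3943; with 40985 mod 8 = 1, (2/40985) = +1; sign now +1; continue with (3943/40985)
flip (3943/40985) -> (40985/3943): both odd, 3943 mod 4 = 3, 40985 mod 4 = 1, so the flip contributes +1; sign now +1
(40985/3943): 40985 mod 3943 = 1555, so (40985/3943) = (1555/3943)
flip (1555/3943) -> (3943/1555): both odd, 1555 mod 4 = 3, 3943 mod 4 = 3, so the flip contributes -1; sign now -1
(3943/1555): 3943 mod 1555 = 833, so (3943/1555) = (833/1555)
flip (833/1555) -> (1555/833): both odd, 833 mod 4 = 1, 1555 mod 4 = 3, so the flip contributes +1; sign now -1
(1555/833): 1555 mod 833 = 722, so (1555/833) = (722/833)
factor out 2^1: 722 = 2^1·361; with 833 mod 8 = 1, (2/833) = +1; sign now -1; continue with (361/833)
flip (361/833) -> (833/361): both odd, 361 mod 4 = 1, 833 mod 4 = 1, so the flip contributes +1; sign now -1
(833/361): 833 mod 361 = 111, so (833/361) = (111/361)
flip (111/361) -> (361/111): both odd, 111 mod 4 = 3, 361 mod 4 = 1, so the flip contributes +1; sign now -1
(361/111): 361 mod 111 = 28, so (361/111) = (28/111)
factor out 2^2: 28 = 2^2·7; with 111 mod 8 = 7, (2/111) = +1; sign now -1; continue with (7/111)
flip (7/111) -> (111/7): both odd, 7 mod 4 = 3, 111 mod 4 = 3, so the flip contributes -1; sign now +1
(111/7): 111 mod 7 = 6, so (111/7) = (6/7)
factor out 2^1: 6 = 2^1·3; with 7 mod 8 = 7, (2/7) = +1; sign now +1; continue with (3/7)
flip (3/7) -> (7/3): both odd, 3 mod 4 = 3, 7 mod 4 = 3, so the flip contributes -1; sign now -1
(7/3): 7 mod 3 = 1, so (7/3) = (1/3)
reached (1/3) = 1, so the symbol is -1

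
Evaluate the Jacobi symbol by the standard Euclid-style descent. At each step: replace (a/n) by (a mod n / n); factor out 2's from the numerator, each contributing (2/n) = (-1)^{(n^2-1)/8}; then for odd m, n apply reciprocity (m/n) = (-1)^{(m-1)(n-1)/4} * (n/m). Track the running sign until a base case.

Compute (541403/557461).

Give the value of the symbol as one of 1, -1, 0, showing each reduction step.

1

flip (541403/557461) -> (557461/541403): both odd, 541403 mod 4 = 3, 557461 mod 4 = 1, so the flip contributes +1; sign now +1
(557461/541403): 557461 mod 541403 = 16058, so (557461/541403) = (16058/541403)
factor out 2^1: 16058 = 2^1·8029; with 541403 mod 8 = 3, (2/541403) = -1; sign now -1; continue with (8029/541403)
flip (8029/541403) -> (541403/8029): both odd, 8029 mod 4 = 1, 541403 mod 4 = 3, so the flip contributes +1; sign now -1
(541403/8029): 541403 mod 8029 = 3460, so (541403/8029) = (3460/8029)
factor out 2^2: 3460 = 2^2·865; with 8029 mod 8 = 5, (2/8029) = -1; sign now -1; continue with (865/8029)
flip (865/8029) -> (8029/865): both odd, 865 mod 4 = 1, 8029 mod 4 = 1, so the flip contributes +1; sign now -1
(8029/865): 8029 mod 865 = 244, so (8029/865) = (244/865)
factor out 2^2: 244 = 2^2·61; with 865 mod 8 = 1, (2/865) = +1; sign now -1; continue with (61/865)
flip (61/865) -> (865/61): both odd, 61 mod 4 = 1, 865 mod 4 = 1, so the flip contributes +1; sign now -1
(865/61): 865 mod 61 = 11, so (865/61) = (11/61)
flip (11/61) -> (61/11): both odd, 11 mod 4 = 3, 61 mod 4 = 1, so the flip contributes +1; sign now -1
(61/11): 61 mod 11 = 6, so (61/11) = (6/11)
factor out 2^1: 6 = 2^1·3; with 11 mod 8 = 3, (2/11) = -1; sign now +1; continue with (3/11)
flip (3/11) -> (11/3): both odd, 3 mod 4 = 3, 11 mod 4 = 3, so the flip contributes -1; sign now -1
(11/3): 11 mod 3 = 2, so (11/3) = (2/3)
factor out 2^1: 2 = 2^1·1; with 3 mod 8 = 3, (2/3) = -1; sign now +1; continue with (1/3)
reached (1/3) = 1, so the symbol is +1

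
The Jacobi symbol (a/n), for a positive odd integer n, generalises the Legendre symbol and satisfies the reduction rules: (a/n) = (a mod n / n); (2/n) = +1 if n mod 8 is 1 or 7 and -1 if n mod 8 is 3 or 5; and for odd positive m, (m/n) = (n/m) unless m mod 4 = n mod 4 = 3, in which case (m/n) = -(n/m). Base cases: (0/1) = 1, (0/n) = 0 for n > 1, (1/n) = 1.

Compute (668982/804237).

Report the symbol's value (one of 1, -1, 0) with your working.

0

668982 = 2^1·334491; (2/804237) = -1 since 804237 mod 8 = 5, so (668982/804237) = (-1)^1·(334491/804237); sign now -1
reciprocity: (334491/804237) = +1·(804237/334491) since 334491 mod 4 = 3, 804237 mod 4 = 1; sign now -1
(804237/334491) = (135255/334491)   [reduce mod 334491]
reciprocity: (135255/334491) = -1·(334491/135255) since 135255 mod 4 = 3, 334491 mod 4 = 3; sign now +1
(334491/135255) = (63981/135255)   [reduce mod 135255]
reciprocity: (63981/135255) = +1·(135255/63981) since 63981 mod 4 = 1, 135255 mod 4 = 3; sign now +1
(135255/63981) = (7293/63981)   [reduce mod 63981]
reciprocity: (7293/63981) = +1·(63981/7293) since 7293 mod 4 = 1, 63981 mod 4 = 1; sign now +1
(63981/7293) = (5637/7293)   [reduce mod 7293]
reciprocity: (5637/7293) = +1·(7293/5637) since 5637 mod 4 = 1, 7293 mod 4 = 1; sign now +1
(7293/5637) = (1656/5637)   [reduce mod 5637]
1656 = 2^3·207; (2/5637) = -1 since 5637 mod 8 = 5, so (1656/5637) = (-1)^3·(207/5637); sign now -1
reciprocity: (207/5637) = +1·(5637/207) since 207 mod 4 = 3, 5637 mod 4 = 1; sign now -1
(5637/207) = (48/207)   [reduce mod 207]
48 = 2^4·3; (2/207) = +1 since 207 mod 8 = 7, so (48/207) = (+1)^4·(3/207); sign now -1
reciprocity: (3/207) = -1·(207/3) since 3 mod 4 = 3, 207 mod 4 = 3; sign now +1
(207/3) = (0/3)   [reduce mod 3]
(0/3) = 0   [gcd(a, n) > 1]; final value = 0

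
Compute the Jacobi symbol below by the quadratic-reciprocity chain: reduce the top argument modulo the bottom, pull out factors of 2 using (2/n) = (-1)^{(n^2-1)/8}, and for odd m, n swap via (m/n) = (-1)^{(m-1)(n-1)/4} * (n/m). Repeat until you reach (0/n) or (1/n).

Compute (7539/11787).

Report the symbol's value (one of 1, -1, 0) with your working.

flip (7539/11787) -> (11787/7539): both odd, 7539 mod 4 = 3, 11787 mod 4 = 3, so the flip contributes -1; sign now -1
(11787/7539): 11787 mod 7539 = 4248, so (11787/7539) = (4248/7539)
factor out 2^3: 4248 = 2^3·531; with 7539 mod 8 = 3, (2/7539) = -1; sign now +1; continue with (531/7539)
flip (531/7539) -> (7539/531): both odd, 531 mod 4 = 3, 7539 mod 4 = 3, so the flip contributes -1; sign now -1
(7539/531): 7539 mod 531 = 105, so (7539/531) = (105/531)
flip (105/531) -> (531/105): both odd, 105 mod 4 = 1, 531 mod 4 = 3, so the flip contributes +1; sign now -1
(531/105): 531 mod 105 = 6, so (531/105) = (6/105)
factor out 2^1: 6 = 2^1·3; with 105 mod 8 = 1, (2/105) = +1; sign now -1; continue with (3/105)
flip (3/105) -> (105/3): both odd, 3 mod 4 = 3, 105 mod 4 = 1, so the flip contributes +1; sign now -1
(105/3): 105 mod 3 = 0, so (105/3) = (0/3)
reached (0/3); gcd(a, n) > 1, so (0/3) = 0 and the symbol is 0

0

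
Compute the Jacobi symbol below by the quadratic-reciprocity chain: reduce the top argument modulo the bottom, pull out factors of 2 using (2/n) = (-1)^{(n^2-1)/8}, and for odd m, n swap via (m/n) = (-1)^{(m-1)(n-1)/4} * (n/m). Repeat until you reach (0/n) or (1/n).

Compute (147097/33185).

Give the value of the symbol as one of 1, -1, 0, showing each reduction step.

-1

(147097/33185) = (14357/33185)   [reduce mod 33185]
reciprocity: (14357/33185) = +1·(33185/14357) since 14357 mod 4 = 1, 33185 mod 4 = 1; sign now +1
(33185/14357) = (4471/14357)   [reduce mod 14357]
reciprocity: (4471/14357) = +1·(14357/4471) since 4471 mod 4 = 3, 14357 mod 4 = 1; sign now +1
(14357/4471) = (944/4471)   [reduce mod 4471]
944 = 2^4·59; (2/4471) = +1 since 4471 mod 8 = 7, so (944/4471) = (+1)^4·(59/4471); sign now +1
reciprocity: (59/4471) = -1·(4471/59) since 59 mod 4 = 3, 4471 mod 4 = 3; sign now -1
(4471/59) = (46/59)   [reduce mod 59]
46 = 2^1·23; (2/59) = -1 since 59 mod 8 = 3, so (46/59) = (-1)^1·(23/59); sign now +1
reciprocity: (23/59) = -1·(59/23) since 23 mod 4 = 3, 59 mod 4 = 3; sign now -1
(59/23) = (13/23)   [reduce mod 23]
reciprocity: (13/23) = +1·(23/13) since 13 mod 4 = 1, 23 mod 4 = 3; sign now -1
(23/13) = (10/13)   [reduce mod 13]
10 = 2^1·5; (2/13) = -1 since 13 mod 8 = 5, so (10/13) = (-1)^1·(5/13); sign now +1
reciprocity: (5/13) = +1·(13/5) since 5 mod 4 = 1, 13 mod 4 = 1; sign now +1
(13/5) = (3/5)   [reduce mod 5]
reciprocity: (3/5) = +1·(5/3) since 3 mod 4 = 3, 5 mod 4 = 1; sign now +1
(5/3) = (2/3)   [reduce mod 3]
2 = 2^1·1; (2/3) = -1 since 3 mod 8 = 3, so (2/3) = (-1)^1·(1/3); sign now -1
(1/3) = 1; final value = sign = -1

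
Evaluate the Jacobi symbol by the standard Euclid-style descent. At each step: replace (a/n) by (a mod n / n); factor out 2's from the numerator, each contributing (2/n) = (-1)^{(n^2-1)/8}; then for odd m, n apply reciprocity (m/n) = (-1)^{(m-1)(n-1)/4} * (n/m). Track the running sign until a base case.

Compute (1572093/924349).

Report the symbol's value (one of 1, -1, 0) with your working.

(1572093/924349): 1572093 mod 924349 = 647744, so (1572093/924349) = (647744/924349)
factor out 2^6: 647744 = 2^6·10121; with 924349 mod 8 = 5, (2/924349) = -1; sign now +1; continue with (10121/924349)
flip (10121/924349) -> (924349/10121): both odd, 10121 mod 4 = 1, 924349 mod 4 = 1, so the flip contributes +1; sign now +1
(924349/10121): 924349 mod 10121 = 3338, so (924349/10121) = (3338/10121)
factor out 2^1: 3338 = 2^1·1669; with 10121 mod 8 = 1, (2/10121) = +1; sign now +1; continue with (1669/10121)
flip (1669/10121) -> (10121/1669): both odd, 1669 mod 4 = 1, 10121 mod 4 = 1, so the flip contributes +1; sign now +1
(10121/1669): 10121 mod 1669 = 107, so (10121/1669) = (107/1669)
flip (107/1669) -> (1669/107): both odd, 107 mod 4 = 3, 1669 mod 4 = 1, so the flip contributes +1; sign now +1
(1669/107): 1669 mod 107 = 64, so (1669/107) = (64/107)
factor out 2^6: 64 = 2^6·1; with 107 mod 8 = 3, (2/107) = -1; sign now +1; continue with (1/107)
reached (1/107) = 1, so the symbol is +1

1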